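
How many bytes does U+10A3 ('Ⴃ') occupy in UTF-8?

U+10A3 = 0x10A3. UTF-8 uses 1 byte below 0x80, 2 below 0x800, 3 below 0x10000, 4 up to 0x10FFFF. 0x10A3 is in U+0800–U+FFFF → 3 bytes.

3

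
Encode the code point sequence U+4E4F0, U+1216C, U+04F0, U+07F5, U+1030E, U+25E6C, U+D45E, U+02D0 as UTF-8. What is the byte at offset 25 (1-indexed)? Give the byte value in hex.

1-indexed offset 25 is 0-indexed offset 24.
U+4E4F0 → 4-byte form F1 8E 93 B0 at offsets 0–3.
U+1216C → 4-byte form F0 92 85 AC at offsets 4–7.
U+04F0 → 2-byte form D3 B0 at offsets 8–9.
U+07F5 → 2-byte form DF B5 at offsets 10–11.
U+1030E → 4-byte form F0 90 8C 8E at offsets 12–15.
U+25E6C → 4-byte form F0 A5 B9 AC at offsets 16–19.
U+D45E → 3-byte form ED 91 9E at offsets 20–22.
U+02D0 → 2-byte form CB 90 at offsets 23–24.
Offset 24 falls in char 8's range; it's byte 2 of CB 90 = 0x90.

0x90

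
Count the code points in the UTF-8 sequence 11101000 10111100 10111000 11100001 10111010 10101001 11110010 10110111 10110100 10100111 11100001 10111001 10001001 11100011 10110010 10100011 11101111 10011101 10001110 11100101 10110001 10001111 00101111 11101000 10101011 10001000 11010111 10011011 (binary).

Byte at offset 0: 0xE8 = 11101000 → 3-byte char (#1). Advance 3.
Byte at offset 3: 0xE1 = 11100001 → 3-byte char (#2). Advance 3.
Byte at offset 6: 0xF2 = 11110010 → 4-byte char (#3). Advance 4.
Byte at offset 10: 0xE1 = 11100001 → 3-byte char (#4). Advance 3.
Byte at offset 13: 0xE3 = 11100011 → 3-byte char (#5). Advance 3.
Byte at offset 16: 0xEF = 11101111 → 3-byte char (#6). Advance 3.
Byte at offset 19: 0xE5 = 11100101 → 3-byte char (#7). Advance 3.
Byte at offset 22: 0x2F = 00101111 → 1-byte char (#8). Advance 1.
Byte at offset 23: 0xE8 = 11101000 → 3-byte char (#9). Advance 3.
Byte at offset 26: 0xD7 = 11010111 → 2-byte char (#10). Advance 2.
Reached end at offset 28 after 10 code points.

10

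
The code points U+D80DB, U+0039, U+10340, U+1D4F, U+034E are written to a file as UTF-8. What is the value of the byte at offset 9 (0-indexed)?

U+D80DB → 4-byte form F3 98 83 9B at offsets 0–3.
U+0039 → 1-byte form 39 at offsets 4–4.
U+10340 → 4-byte form F0 90 8D 80 at offsets 5–8.
U+1D4F → 3-byte form E1 B5 8F at offsets 9–11.
Offset 9 falls in char 4's range; it's byte 1 of E1 B5 8F = 0xE1.

0xE1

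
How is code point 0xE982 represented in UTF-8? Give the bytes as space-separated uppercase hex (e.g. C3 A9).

U+E982 = 0xE982 = 59778 decimal. In range U+0800–U+FFFF → 3-byte form: 1110xxxx 10xxxxxx 10xxxxxx.
Binary (16 bits): 1110100110000010.
Split 4+6+6: 1110 | 100110 | 000010.
Byte 1: 11101110 = 0xEE.
Byte 2: 10100110 = 0xA6.
Byte 3: 10000010 = 0x82.

EE A6 82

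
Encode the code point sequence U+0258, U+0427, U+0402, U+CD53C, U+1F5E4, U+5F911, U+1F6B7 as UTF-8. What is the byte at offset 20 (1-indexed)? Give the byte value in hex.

1-indexed offset 20 is 0-indexed offset 19.
U+0258 → 2-byte form C9 98 at offsets 0–1.
U+0427 → 2-byte form D0 A7 at offsets 2–3.
U+0402 → 2-byte form D0 82 at offsets 4–5.
U+CD53C → 4-byte form F3 8D 94 BC at offsets 6–9.
U+1F5E4 → 4-byte form F0 9F 97 A4 at offsets 10–13.
U+5F911 → 4-byte form F1 9F A4 91 at offsets 14–17.
U+1F6B7 → 4-byte form F0 9F 9A B7 at offsets 18–21.
Offset 19 falls in char 7's range; it's byte 2 of F0 9F 9A B7 = 0x9F.

0x9F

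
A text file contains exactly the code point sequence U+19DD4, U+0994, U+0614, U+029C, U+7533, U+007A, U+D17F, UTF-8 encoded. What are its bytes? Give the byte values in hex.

U+19DD4: 4-byte form → F0 99 B7 94.
U+0994: 3-byte form → E0 A6 94.
U+0614: 2-byte form → D8 94.
U+029C: 2-byte form → CA 9C.
U+7533: 3-byte form → E7 94 B3.
U+007A: 1-byte form → 7A.
U+D17F: 3-byte form → ED 85 BF.
Concatenated (18 bytes): F0 99 B7 94 E0 A6 94 D8 94 CA 9C E7 94 B3 7A ED 85 BF.

F0 99 B7 94 E0 A6 94 D8 94 CA 9C E7 94 B3 7A ED 85 BF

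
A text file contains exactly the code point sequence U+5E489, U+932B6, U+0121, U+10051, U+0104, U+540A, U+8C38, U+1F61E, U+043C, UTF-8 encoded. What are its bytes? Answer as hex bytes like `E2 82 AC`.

U+5E489: 4-byte form → F1 9E 92 89.
U+932B6: 4-byte form → F2 93 8A B6.
U+0121: 2-byte form → C4 A1.
U+10051: 4-byte form → F0 90 81 91.
U+0104: 2-byte form → C4 84.
U+540A: 3-byte form → E5 90 8A.
U+8C38: 3-byte form → E8 B0 B8.
U+1F61E: 4-byte form → F0 9F 98 9E.
U+043C: 2-byte form → D0 BC.
Concatenated (28 bytes): F1 9E 92 89 F2 93 8A B6 C4 A1 F0 90 81 91 C4 84 E5 90 8A E8 B0 B8 F0 9F 98 9E D0 BC.

F1 9E 92 89 F2 93 8A B6 C4 A1 F0 90 81 91 C4 84 E5 90 8A E8 B0 B8 F0 9F 98 9E D0 BC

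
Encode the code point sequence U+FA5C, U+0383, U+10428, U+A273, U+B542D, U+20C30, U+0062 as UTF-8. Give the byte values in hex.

U+FA5C: 3-byte form → EF A9 9C.
U+0383: 2-byte form → CE 83.
U+10428: 4-byte form → F0 90 90 A8.
U+A273: 3-byte form → EA 89 B3.
U+B542D: 4-byte form → F2 B5 90 AD.
U+20C30: 4-byte form → F0 A0 B0 B0.
U+0062: 1-byte form → 62.
Concatenated (21 bytes): EF A9 9C CE 83 F0 90 90 A8 EA 89 B3 F2 B5 90 AD F0 A0 B0 B0 62.

EF A9 9C CE 83 F0 90 90 A8 EA 89 B3 F2 B5 90 AD F0 A0 B0 B0 62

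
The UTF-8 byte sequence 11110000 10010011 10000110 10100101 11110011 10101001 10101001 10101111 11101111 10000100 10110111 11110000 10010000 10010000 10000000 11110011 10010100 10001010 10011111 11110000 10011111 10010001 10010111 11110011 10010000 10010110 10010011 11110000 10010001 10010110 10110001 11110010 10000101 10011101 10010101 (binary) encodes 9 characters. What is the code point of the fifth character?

Offset 0: leading byte 0xF0 = 11110000 → 4-byte char #1 = F0 93 86 A5.
Offset 4: leading byte 0xF3 = 11110011 → 4-byte char #2 = F3 A9 A9 AF.
Offset 8: leading byte 0xEF = 11101111 → 3-byte char #3 = EF 84 B7.
Offset 11: leading byte 0xF0 = 11110000 → 4-byte char #4 = F0 90 90 80.
Offset 15: leading byte 0xF3 = 11110011 → 4-byte char #5 = F3 94 8A 9F.
Leading byte 0xF3 = 11110011 matches 11110xxx → 4-byte sequence.
Byte 1: 0xF3 = 11110011, payload 011 (3 bits).
Byte 2: 0x94 = 10010100 (10xxxxxx ✓), payload 010100.
Byte 3: 0x8A = 10001010 (10xxxxxx ✓), payload 001010.
Byte 4: 0x9F = 10011111 (10xxxxxx ✓), payload 011111.
Concatenate: 011010100001010011111 = 0xD429F (21 bits → U+D429F).

U+D429F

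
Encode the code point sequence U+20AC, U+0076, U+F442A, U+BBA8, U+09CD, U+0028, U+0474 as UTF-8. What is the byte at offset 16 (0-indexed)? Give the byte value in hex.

U+20AC → 3-byte form E2 82 AC at offsets 0–2.
U+0076 → 1-byte form 76 at offsets 3–3.
U+F442A → 4-byte form F3 B4 90 AA at offsets 4–7.
U+BBA8 → 3-byte form EB AE A8 at offsets 8–10.
U+09CD → 3-byte form E0 A7 8D at offsets 11–13.
U+0028 → 1-byte form 28 at offsets 14–14.
U+0474 → 2-byte form D1 B4 at offsets 15–16.
Offset 16 falls in char 7's range; it's byte 2 of D1 B4 = 0xB4.

0xB4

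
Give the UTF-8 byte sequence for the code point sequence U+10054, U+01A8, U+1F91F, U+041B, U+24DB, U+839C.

U+10054: 4-byte form → F0 90 81 94.
U+01A8: 2-byte form → C6 A8.
U+1F91F: 4-byte form → F0 9F A4 9F.
U+041B: 2-byte form → D0 9B.
U+24DB: 3-byte form → E2 93 9B.
U+839C: 3-byte form → E8 8E 9C.
Concatenated (18 bytes): F0 90 81 94 C6 A8 F0 9F A4 9F D0 9B E2 93 9B E8 8E 9C.

F0 90 81 94 C6 A8 F0 9F A4 9F D0 9B E2 93 9B E8 8E 9C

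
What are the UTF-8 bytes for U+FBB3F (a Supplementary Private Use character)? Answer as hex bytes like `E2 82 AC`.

F3 BB AC BF

U+FBB3F = 0xFBB3F = 1030975 decimal. In range U+10000–U+10FFFF → 4-byte form: 11110xxx 10xxxxxx 10xxxxxx 10xxxxxx.
Binary (21 bits): 011111011101100111111.
Split 3+6+6+6: 011 | 111011 | 101100 | 111111.
Byte 1: 11110011 = 0xF3.
Byte 2: 10111011 = 0xBB.
Byte 3: 10101100 = 0xAC.
Byte 4: 10111111 = 0xBF.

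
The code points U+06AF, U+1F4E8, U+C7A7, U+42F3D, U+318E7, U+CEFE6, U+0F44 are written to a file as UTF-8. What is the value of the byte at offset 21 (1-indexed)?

0xA6

1-indexed offset 21 is 0-indexed offset 20.
U+06AF → 2-byte form DA AF at offsets 0–1.
U+1F4E8 → 4-byte form F0 9F 93 A8 at offsets 2–5.
U+C7A7 → 3-byte form EC 9E A7 at offsets 6–8.
U+42F3D → 4-byte form F1 82 BC BD at offsets 9–12.
U+318E7 → 4-byte form F0 B1 A3 A7 at offsets 13–16.
U+CEFE6 → 4-byte form F3 8E BF A6 at offsets 17–20.
Offset 20 falls in char 6's range; it's byte 4 of F3 8E BF A6 = 0xA6.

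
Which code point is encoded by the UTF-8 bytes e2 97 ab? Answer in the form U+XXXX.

U+25EB

Leading byte 0xE2 = 11100010 matches 1110xxxx → 3-byte sequence.
Byte 1: 0xE2 = 11100010, payload 0010 (4 bits).
Byte 2: 0x97 = 10010111 (10xxxxxx ✓), payload 010111.
Byte 3: 0xAB = 10101011 (10xxxxxx ✓), payload 101011.
Concatenate: 0010010111101011 = 0x25EB (16 bits → U+25EB).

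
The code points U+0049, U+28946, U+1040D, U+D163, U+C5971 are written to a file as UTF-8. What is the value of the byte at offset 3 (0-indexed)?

0xA5

U+0049 → 1-byte form 49 at offsets 0–0.
U+28946 → 4-byte form F0 A8 A5 86 at offsets 1–4.
Offset 3 falls in char 2's range; it's byte 3 of F0 A8 A5 86 = 0xA5.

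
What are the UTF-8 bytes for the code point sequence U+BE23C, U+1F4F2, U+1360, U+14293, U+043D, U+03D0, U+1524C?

U+BE23C: 4-byte form → F2 BE 88 BC.
U+1F4F2: 4-byte form → F0 9F 93 B2.
U+1360: 3-byte form → E1 8D A0.
U+14293: 4-byte form → F0 94 8A 93.
U+043D: 2-byte form → D0 BD.
U+03D0: 2-byte form → CF 90.
U+1524C: 4-byte form → F0 95 89 8C.
Concatenated (23 bytes): F2 BE 88 BC F0 9F 93 B2 E1 8D A0 F0 94 8A 93 D0 BD CF 90 F0 95 89 8C.

F2 BE 88 BC F0 9F 93 B2 E1 8D A0 F0 94 8A 93 D0 BD CF 90 F0 95 89 8C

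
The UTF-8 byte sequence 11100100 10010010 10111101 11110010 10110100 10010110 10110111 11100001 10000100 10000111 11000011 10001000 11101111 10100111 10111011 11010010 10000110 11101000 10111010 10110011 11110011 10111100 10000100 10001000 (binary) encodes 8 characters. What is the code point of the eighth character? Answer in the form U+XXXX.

U+FC108

Offset 0: leading byte 0xE4 = 11100100 → 3-byte char #1 = E4 92 BD.
Offset 3: leading byte 0xF2 = 11110010 → 4-byte char #2 = F2 B4 96 B7.
Offset 7: leading byte 0xE1 = 11100001 → 3-byte char #3 = E1 84 87.
Offset 10: leading byte 0xC3 = 11000011 → 2-byte char #4 = C3 88.
Offset 12: leading byte 0xEF = 11101111 → 3-byte char #5 = EF A7 BB.
Offset 15: leading byte 0xD2 = 11010010 → 2-byte char #6 = D2 86.
Offset 17: leading byte 0xE8 = 11101000 → 3-byte char #7 = E8 BA B3.
Offset 20: leading byte 0xF3 = 11110011 → 4-byte char #8 = F3 BC 84 88.
Leading byte 0xF3 = 11110011 matches 11110xxx → 4-byte sequence.
Byte 1: 0xF3 = 11110011, payload 011 (3 bits).
Byte 2: 0xBC = 10111100 (10xxxxxx ✓), payload 111100.
Byte 3: 0x84 = 10000100 (10xxxxxx ✓), payload 000100.
Byte 4: 0x88 = 10001000 (10xxxxxx ✓), payload 001000.
Concatenate: 011111100000100001000 = 0xFC108 (21 bits → U+FC108).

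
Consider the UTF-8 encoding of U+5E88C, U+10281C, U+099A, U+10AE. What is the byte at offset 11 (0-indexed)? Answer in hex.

0xE1

U+5E88C → 4-byte form F1 9E A2 8C at offsets 0–3.
U+10281C → 4-byte form F4 82 A0 9C at offsets 4–7.
U+099A → 3-byte form E0 A6 9A at offsets 8–10.
U+10AE → 3-byte form E1 82 AE at offsets 11–13.
Offset 11 falls in char 4's range; it's byte 1 of E1 82 AE = 0xE1.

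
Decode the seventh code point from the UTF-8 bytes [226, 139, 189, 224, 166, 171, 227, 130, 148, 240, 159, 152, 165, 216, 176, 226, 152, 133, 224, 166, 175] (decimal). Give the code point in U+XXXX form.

U+09AF

Offset 0: leading byte 0xE2 = 11100010 → 3-byte char #1 = E2 8B BD.
Offset 3: leading byte 0xE0 = 11100000 → 3-byte char #2 = E0 A6 AB.
Offset 6: leading byte 0xE3 = 11100011 → 3-byte char #3 = E3 82 94.
Offset 9: leading byte 0xF0 = 11110000 → 4-byte char #4 = F0 9F 98 A5.
Offset 13: leading byte 0xD8 = 11011000 → 2-byte char #5 = D8 B0.
Offset 15: leading byte 0xE2 = 11100010 → 3-byte char #6 = E2 98 85.
Offset 18: leading byte 0xE0 = 11100000 → 3-byte char #7 = E0 A6 AF.
Leading byte 0xE0 = 11100000 matches 1110xxxx → 3-byte sequence.
Byte 1: 0xE0 = 11100000, payload 0000 (4 bits).
Byte 2: 0xA6 = 10100110 (10xxxxxx ✓), payload 100110.
Byte 3: 0xAF = 10101111 (10xxxxxx ✓), payload 101111.
Concatenate: 0000100110101111 = 0x9AF (16 bits → U+09AF).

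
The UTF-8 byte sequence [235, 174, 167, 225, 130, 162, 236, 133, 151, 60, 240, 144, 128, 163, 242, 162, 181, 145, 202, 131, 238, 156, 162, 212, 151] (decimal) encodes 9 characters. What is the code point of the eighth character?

Offset 0: leading byte 0xEB = 11101011 → 3-byte char #1 = EB AE A7.
Offset 3: leading byte 0xE1 = 11100001 → 3-byte char #2 = E1 82 A2.
Offset 6: leading byte 0xEC = 11101100 → 3-byte char #3 = EC 85 97.
Offset 9: leading byte 0x3C = 00111100 → 1-byte char #4 = 3C.
Offset 10: leading byte 0xF0 = 11110000 → 4-byte char #5 = F0 90 80 A3.
Offset 14: leading byte 0xF2 = 11110010 → 4-byte char #6 = F2 A2 B5 91.
Offset 18: leading byte 0xCA = 11001010 → 2-byte char #7 = CA 83.
Offset 20: leading byte 0xEE = 11101110 → 3-byte char #8 = EE 9C A2.
Leading byte 0xEE = 11101110 matches 1110xxxx → 3-byte sequence.
Byte 1: 0xEE = 11101110, payload 1110 (4 bits).
Byte 2: 0x9C = 10011100 (10xxxxxx ✓), payload 011100.
Byte 3: 0xA2 = 10100010 (10xxxxxx ✓), payload 100010.
Concatenate: 1110011100100010 = 0xE722 (16 bits → U+E722).

U+E722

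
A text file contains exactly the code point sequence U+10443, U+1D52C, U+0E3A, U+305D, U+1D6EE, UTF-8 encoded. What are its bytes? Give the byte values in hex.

U+10443: 4-byte form → F0 90 91 83.
U+1D52C: 4-byte form → F0 9D 94 AC.
U+0E3A: 3-byte form → E0 B8 BA.
U+305D: 3-byte form → E3 81 9D.
U+1D6EE: 4-byte form → F0 9D 9B AE.
Concatenated (18 bytes): F0 90 91 83 F0 9D 94 AC E0 B8 BA E3 81 9D F0 9D 9B AE.

F0 90 91 83 F0 9D 94 AC E0 B8 BA E3 81 9D F0 9D 9B AE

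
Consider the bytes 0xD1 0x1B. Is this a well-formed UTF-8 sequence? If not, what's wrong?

Leading byte 0xD1 = 11010001 → 2-byte form.
Byte 2 is 0x1B = 00011011, which is not 10xxxxxx — expected a continuation byte.

invalid (non-continuation byte where continuation expected)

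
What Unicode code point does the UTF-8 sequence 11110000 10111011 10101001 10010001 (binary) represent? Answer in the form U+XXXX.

U+3BA51

Leading byte 0xF0 = 11110000 matches 11110xxx → 4-byte sequence.
Byte 1: 0xF0 = 11110000, payload 000 (3 bits).
Byte 2: 0xBB = 10111011 (10xxxxxx ✓), payload 111011.
Byte 3: 0xA9 = 10101001 (10xxxxxx ✓), payload 101001.
Byte 4: 0x91 = 10010001 (10xxxxxx ✓), payload 010001.
Concatenate: 000111011101001010001 = 0x3BA51 (21 bits → U+3BA51).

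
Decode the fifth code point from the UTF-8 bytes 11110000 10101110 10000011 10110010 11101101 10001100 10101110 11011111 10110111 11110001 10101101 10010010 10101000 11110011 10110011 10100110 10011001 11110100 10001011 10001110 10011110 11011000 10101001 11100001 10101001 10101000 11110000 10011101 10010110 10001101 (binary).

U+F3999

Offset 0: leading byte 0xF0 = 11110000 → 4-byte char #1 = F0 AE 83 B2.
Offset 4: leading byte 0xED = 11101101 → 3-byte char #2 = ED 8C AE.
Offset 7: leading byte 0xDF = 11011111 → 2-byte char #3 = DF B7.
Offset 9: leading byte 0xF1 = 11110001 → 4-byte char #4 = F1 AD 92 A8.
Offset 13: leading byte 0xF3 = 11110011 → 4-byte char #5 = F3 B3 A6 99.
Leading byte 0xF3 = 11110011 matches 11110xxx → 4-byte sequence.
Byte 1: 0xF3 = 11110011, payload 011 (3 bits).
Byte 2: 0xB3 = 10110011 (10xxxxxx ✓), payload 110011.
Byte 3: 0xA6 = 10100110 (10xxxxxx ✓), payload 100110.
Byte 4: 0x99 = 10011001 (10xxxxxx ✓), payload 011001.
Concatenate: 011110011100110011001 = 0xF3999 (21 bits → U+F3999).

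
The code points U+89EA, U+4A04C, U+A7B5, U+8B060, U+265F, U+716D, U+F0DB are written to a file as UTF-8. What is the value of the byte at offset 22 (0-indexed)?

0x9B

U+89EA → 3-byte form E8 A7 AA at offsets 0–2.
U+4A04C → 4-byte form F1 8A 81 8C at offsets 3–6.
U+A7B5 → 3-byte form EA 9E B5 at offsets 7–9.
U+8B060 → 4-byte form F2 8B 81 A0 at offsets 10–13.
U+265F → 3-byte form E2 99 9F at offsets 14–16.
U+716D → 3-byte form E7 85 AD at offsets 17–19.
U+F0DB → 3-byte form EF 83 9B at offsets 20–22.
Offset 22 falls in char 7's range; it's byte 3 of EF 83 9B = 0x9B.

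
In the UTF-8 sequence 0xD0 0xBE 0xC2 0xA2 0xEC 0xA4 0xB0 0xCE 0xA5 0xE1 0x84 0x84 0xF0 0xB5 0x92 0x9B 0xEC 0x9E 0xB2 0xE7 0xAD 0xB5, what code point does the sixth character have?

U+3549B

Offset 0: leading byte 0xD0 = 11010000 → 2-byte char #1 = D0 BE.
Offset 2: leading byte 0xC2 = 11000010 → 2-byte char #2 = C2 A2.
Offset 4: leading byte 0xEC = 11101100 → 3-byte char #3 = EC A4 B0.
Offset 7: leading byte 0xCE = 11001110 → 2-byte char #4 = CE A5.
Offset 9: leading byte 0xE1 = 11100001 → 3-byte char #5 = E1 84 84.
Offset 12: leading byte 0xF0 = 11110000 → 4-byte char #6 = F0 B5 92 9B.
Leading byte 0xF0 = 11110000 matches 11110xxx → 4-byte sequence.
Byte 1: 0xF0 = 11110000, payload 000 (3 bits).
Byte 2: 0xB5 = 10110101 (10xxxxxx ✓), payload 110101.
Byte 3: 0x92 = 10010010 (10xxxxxx ✓), payload 010010.
Byte 4: 0x9B = 10011011 (10xxxxxx ✓), payload 011011.
Concatenate: 000110101010010011011 = 0x3549B (21 bits → U+3549B).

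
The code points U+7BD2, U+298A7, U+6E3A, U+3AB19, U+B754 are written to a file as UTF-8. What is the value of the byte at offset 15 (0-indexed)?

0x9D

U+7BD2 → 3-byte form E7 AF 92 at offsets 0–2.
U+298A7 → 4-byte form F0 A9 A2 A7 at offsets 3–6.
U+6E3A → 3-byte form E6 B8 BA at offsets 7–9.
U+3AB19 → 4-byte form F0 BA AC 99 at offsets 10–13.
U+B754 → 3-byte form EB 9D 94 at offsets 14–16.
Offset 15 falls in char 5's range; it's byte 2 of EB 9D 94 = 0x9D.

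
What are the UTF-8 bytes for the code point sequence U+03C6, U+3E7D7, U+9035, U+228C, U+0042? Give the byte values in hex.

CF 86 F0 BE 9F 97 E9 80 B5 E2 8A 8C 42

U+03C6: 2-byte form → CF 86.
U+3E7D7: 4-byte form → F0 BE 9F 97.
U+9035: 3-byte form → E9 80 B5.
U+228C: 3-byte form → E2 8A 8C.
U+0042: 1-byte form → 42.
Concatenated (13 bytes): CF 86 F0 BE 9F 97 E9 80 B5 E2 8A 8C 42.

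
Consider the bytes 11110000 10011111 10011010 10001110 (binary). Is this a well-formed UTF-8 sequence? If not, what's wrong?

Leading byte 0xF0 = 11110000 → 4-byte form.
Continuation bytes 0x9F=10011111, 0x9A=10011010, 0x8E=10001110 all match 10xxxxxx.
Decoded value 0x1F68E is ≥ 0x10000 (shortest form) and not a surrogate.

valid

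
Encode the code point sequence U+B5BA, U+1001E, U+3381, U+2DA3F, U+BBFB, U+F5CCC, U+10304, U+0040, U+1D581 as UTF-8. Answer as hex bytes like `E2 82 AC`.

U+B5BA: 3-byte form → EB 96 BA.
U+1001E: 4-byte form → F0 90 80 9E.
U+3381: 3-byte form → E3 8E 81.
U+2DA3F: 4-byte form → F0 AD A8 BF.
U+BBFB: 3-byte form → EB AF BB.
U+F5CCC: 4-byte form → F3 B5 B3 8C.
U+10304: 4-byte form → F0 90 8C 84.
U+0040: 1-byte form → 40.
U+1D581: 4-byte form → F0 9D 96 81.
Concatenated (30 bytes): EB 96 BA F0 90 80 9E E3 8E 81 F0 AD A8 BF EB AF BB F3 B5 B3 8C F0 90 8C 84 40 F0 9D 96 81.

EB 96 BA F0 90 80 9E E3 8E 81 F0 AD A8 BF EB AF BB F3 B5 B3 8C F0 90 8C 84 40 F0 9D 96 81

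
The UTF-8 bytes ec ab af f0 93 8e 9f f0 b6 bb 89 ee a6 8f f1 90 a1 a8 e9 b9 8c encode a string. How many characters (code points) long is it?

6

Byte at offset 0: 0xEC = 11101100 → 3-byte char (#1). Advance 3.
Byte at offset 3: 0xF0 = 11110000 → 4-byte char (#2). Advance 4.
Byte at offset 7: 0xF0 = 11110000 → 4-byte char (#3). Advance 4.
Byte at offset 11: 0xEE = 11101110 → 3-byte char (#4). Advance 3.
Byte at offset 14: 0xF1 = 11110001 → 4-byte char (#5). Advance 4.
Byte at offset 18: 0xE9 = 11101001 → 3-byte char (#6). Advance 3.
Reached end at offset 21 after 6 code points.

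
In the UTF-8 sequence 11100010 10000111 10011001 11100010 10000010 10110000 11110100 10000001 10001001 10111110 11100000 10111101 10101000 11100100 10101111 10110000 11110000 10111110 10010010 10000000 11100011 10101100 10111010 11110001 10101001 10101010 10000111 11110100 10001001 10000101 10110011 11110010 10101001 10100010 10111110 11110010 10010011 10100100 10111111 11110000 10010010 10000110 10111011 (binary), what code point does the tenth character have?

Offset 0: leading byte 0xE2 = 11100010 → 3-byte char #1 = E2 87 99.
Offset 3: leading byte 0xE2 = 11100010 → 3-byte char #2 = E2 82 B0.
Offset 6: leading byte 0xF4 = 11110100 → 4-byte char #3 = F4 81 89 BE.
Offset 10: leading byte 0xE0 = 11100000 → 3-byte char #4 = E0 BD A8.
Offset 13: leading byte 0xE4 = 11100100 → 3-byte char #5 = E4 AF B0.
Offset 16: leading byte 0xF0 = 11110000 → 4-byte char #6 = F0 BE 92 80.
Offset 20: leading byte 0xE3 = 11100011 → 3-byte char #7 = E3 AC BA.
Offset 23: leading byte 0xF1 = 11110001 → 4-byte char #8 = F1 A9 AA 87.
Offset 27: leading byte 0xF4 = 11110100 → 4-byte char #9 = F4 89 85 B3.
Offset 31: leading byte 0xF2 = 11110010 → 4-byte char #10 = F2 A9 A2 BE.
Leading byte 0xF2 = 11110010 matches 11110xxx → 4-byte sequence.
Byte 1: 0xF2 = 11110010, payload 010 (3 bits).
Byte 2: 0xA9 = 10101001 (10xxxxxx ✓), payload 101001.
Byte 3: 0xA2 = 10100010 (10xxxxxx ✓), payload 100010.
Byte 4: 0xBE = 10111110 (10xxxxxx ✓), payload 111110.
Concatenate: 010101001100010111110 = 0xA98BE (21 bits → U+A98BE).

U+A98BE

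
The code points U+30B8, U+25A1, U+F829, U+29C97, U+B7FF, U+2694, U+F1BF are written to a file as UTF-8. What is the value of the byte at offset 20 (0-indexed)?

0x86

U+30B8 → 3-byte form E3 82 B8 at offsets 0–2.
U+25A1 → 3-byte form E2 96 A1 at offsets 3–5.
U+F829 → 3-byte form EF A0 A9 at offsets 6–8.
U+29C97 → 4-byte form F0 A9 B2 97 at offsets 9–12.
U+B7FF → 3-byte form EB 9F BF at offsets 13–15.
U+2694 → 3-byte form E2 9A 94 at offsets 16–18.
U+F1BF → 3-byte form EF 86 BF at offsets 19–21.
Offset 20 falls in char 7's range; it's byte 2 of EF 86 BF = 0x86.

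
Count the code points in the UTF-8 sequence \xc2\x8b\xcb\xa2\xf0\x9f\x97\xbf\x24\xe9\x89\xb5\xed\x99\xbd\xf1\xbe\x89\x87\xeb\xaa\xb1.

8

Byte at offset 0: 0xC2 = 11000010 → 2-byte char (#1). Advance 2.
Byte at offset 2: 0xCB = 11001011 → 2-byte char (#2). Advance 2.
Byte at offset 4: 0xF0 = 11110000 → 4-byte char (#3). Advance 4.
Byte at offset 8: 0x24 = 00100100 → 1-byte char (#4). Advance 1.
Byte at offset 9: 0xE9 = 11101001 → 3-byte char (#5). Advance 3.
Byte at offset 12: 0xED = 11101101 → 3-byte char (#6). Advance 3.
Byte at offset 15: 0xF1 = 11110001 → 4-byte char (#7). Advance 4.
Byte at offset 19: 0xEB = 11101011 → 3-byte char (#8). Advance 3.
Reached end at offset 22 after 8 code points.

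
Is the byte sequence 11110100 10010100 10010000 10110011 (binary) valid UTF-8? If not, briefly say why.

Leading byte 0xF4 = 11110100 → 4-byte form.
Payload = 0x114433, which exceeds U+10FFFF, the maximum Unicode code point. (Leading bytes F5–FF, or F4 followed by ≥ 0x90, are invalid.)

invalid (encodes a value above U+10FFFF)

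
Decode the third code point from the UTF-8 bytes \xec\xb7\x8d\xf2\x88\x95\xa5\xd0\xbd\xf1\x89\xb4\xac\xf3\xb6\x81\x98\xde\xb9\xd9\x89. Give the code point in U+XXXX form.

U+043D

Offset 0: leading byte 0xEC = 11101100 → 3-byte char #1 = EC B7 8D.
Offset 3: leading byte 0xF2 = 11110010 → 4-byte char #2 = F2 88 95 A5.
Offset 7: leading byte 0xD0 = 11010000 → 2-byte char #3 = D0 BD.
Leading byte 0xD0 = 11010000 matches 110xxxxx → 2-byte sequence.
Byte 1: 0xD0 = 11010000, payload 10000 (5 bits).
Byte 2: 0xBD = 10111101 (10xxxxxx ✓), payload 111101.
Concatenate: 10000111101 = 0x43D (11 bits → U+043D).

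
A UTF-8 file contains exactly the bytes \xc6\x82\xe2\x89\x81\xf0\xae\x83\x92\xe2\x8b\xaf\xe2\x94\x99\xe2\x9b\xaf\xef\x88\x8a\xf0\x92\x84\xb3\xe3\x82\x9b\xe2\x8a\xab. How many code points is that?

Byte at offset 0: 0xC6 = 11000110 → 2-byte char (#1). Advance 2.
Byte at offset 2: 0xE2 = 11100010 → 3-byte char (#2). Advance 3.
Byte at offset 5: 0xF0 = 11110000 → 4-byte char (#3). Advance 4.
Byte at offset 9: 0xE2 = 11100010 → 3-byte char (#4). Advance 3.
Byte at offset 12: 0xE2 = 11100010 → 3-byte char (#5). Advance 3.
Byte at offset 15: 0xE2 = 11100010 → 3-byte char (#6). Advance 3.
Byte at offset 18: 0xEF = 11101111 → 3-byte char (#7). Advance 3.
Byte at offset 21: 0xF0 = 11110000 → 4-byte char (#8). Advance 4.
Byte at offset 25: 0xE3 = 11100011 → 3-byte char (#9). Advance 3.
Byte at offset 28: 0xE2 = 11100010 → 3-byte char (#10). Advance 3.
Reached end at offset 31 after 10 code points.

10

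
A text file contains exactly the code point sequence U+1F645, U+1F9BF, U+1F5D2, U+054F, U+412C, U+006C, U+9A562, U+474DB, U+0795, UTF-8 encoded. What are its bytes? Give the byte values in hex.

F0 9F 99 85 F0 9F A6 BF F0 9F 97 92 D5 8F E4 84 AC 6C F2 9A 95 A2 F1 87 93 9B DE 95

U+1F645: 4-byte form → F0 9F 99 85.
U+1F9BF: 4-byte form → F0 9F A6 BF.
U+1F5D2: 4-byte form → F0 9F 97 92.
U+054F: 2-byte form → D5 8F.
U+412C: 3-byte form → E4 84 AC.
U+006C: 1-byte form → 6C.
U+9A562: 4-byte form → F2 9A 95 A2.
U+474DB: 4-byte form → F1 87 93 9B.
U+0795: 2-byte form → DE 95.
Concatenated (28 bytes): F0 9F 99 85 F0 9F A6 BF F0 9F 97 92 D5 8F E4 84 AC 6C F2 9A 95 A2 F1 87 93 9B DE 95.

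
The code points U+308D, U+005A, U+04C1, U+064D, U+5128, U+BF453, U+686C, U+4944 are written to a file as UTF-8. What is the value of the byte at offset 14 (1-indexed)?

1-indexed offset 14 is 0-indexed offset 13.
U+308D → 3-byte form E3 82 8D at offsets 0–2.
U+005A → 1-byte form 5A at offsets 3–3.
U+04C1 → 2-byte form D3 81 at offsets 4–5.
U+064D → 2-byte form D9 8D at offsets 6–7.
U+5128 → 3-byte form E5 84 A8 at offsets 8–10.
U+BF453 → 4-byte form F2 BF 91 93 at offsets 11–14.
Offset 13 falls in char 6's range; it's byte 3 of F2 BF 91 93 = 0x91.

0x91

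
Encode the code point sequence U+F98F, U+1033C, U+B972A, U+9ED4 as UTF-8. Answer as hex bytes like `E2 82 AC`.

EF A6 8F F0 90 8C BC F2 B9 9C AA E9 BB 94

U+F98F: 3-byte form → EF A6 8F.
U+1033C: 4-byte form → F0 90 8C BC.
U+B972A: 4-byte form → F2 B9 9C AA.
U+9ED4: 3-byte form → E9 BB 94.
Concatenated (14 bytes): EF A6 8F F0 90 8C BC F2 B9 9C AA E9 BB 94.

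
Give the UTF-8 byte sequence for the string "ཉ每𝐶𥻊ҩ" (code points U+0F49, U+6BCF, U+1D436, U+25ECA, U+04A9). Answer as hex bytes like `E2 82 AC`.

E0 BD 89 E6 AF 8F F0 9D 90 B6 F0 A5 BB 8A D2 A9

U+0F49: 3-byte form → E0 BD 89.
U+6BCF: 3-byte form → E6 AF 8F.
U+1D436: 4-byte form → F0 9D 90 B6.
U+25ECA: 4-byte form → F0 A5 BB 8A.
U+04A9: 2-byte form → D2 A9.
Concatenated (16 bytes): E0 BD 89 E6 AF 8F F0 9D 90 B6 F0 A5 BB 8A D2 A9.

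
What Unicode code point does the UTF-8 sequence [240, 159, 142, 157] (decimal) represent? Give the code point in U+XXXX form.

Leading byte 0xF0 = 11110000 matches 11110xxx → 4-byte sequence.
Byte 1: 0xF0 = 11110000, payload 000 (3 bits).
Byte 2: 0x9F = 10011111 (10xxxxxx ✓), payload 011111.
Byte 3: 0x8E = 10001110 (10xxxxxx ✓), payload 001110.
Byte 4: 0x9D = 10011101 (10xxxxxx ✓), payload 011101.
Concatenate: 000011111001110011101 = 0x1F39D (21 bits → U+1F39D).

U+1F39D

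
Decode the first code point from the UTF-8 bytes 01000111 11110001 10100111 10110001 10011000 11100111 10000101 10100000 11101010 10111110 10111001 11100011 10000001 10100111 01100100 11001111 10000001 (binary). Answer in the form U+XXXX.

U+0047

Offset 0: leading byte 0x47 = 01000111 → 1-byte char #1 = 47.
Leading byte 0x47 = 01000111 matches 0xxxxxxx → 1-byte sequence.
Byte 1: 0x47 = 01000111, payload 1000111 (7 bits).
Concatenate: 1000111 = 0x47 (7 bits → U+0047).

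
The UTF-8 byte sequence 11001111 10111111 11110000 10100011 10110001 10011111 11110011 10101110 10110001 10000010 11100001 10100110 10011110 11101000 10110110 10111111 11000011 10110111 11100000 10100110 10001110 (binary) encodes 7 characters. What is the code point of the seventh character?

Offset 0: leading byte 0xCF = 11001111 → 2-byte char #1 = CF BF.
Offset 2: leading byte 0xF0 = 11110000 → 4-byte char #2 = F0 A3 B1 9F.
Offset 6: leading byte 0xF3 = 11110011 → 4-byte char #3 = F3 AE B1 82.
Offset 10: leading byte 0xE1 = 11100001 → 3-byte char #4 = E1 A6 9E.
Offset 13: leading byte 0xE8 = 11101000 → 3-byte char #5 = E8 B6 BF.
Offset 16: leading byte 0xC3 = 11000011 → 2-byte char #6 = C3 B7.
Offset 18: leading byte 0xE0 = 11100000 → 3-byte char #7 = E0 A6 8E.
Leading byte 0xE0 = 11100000 matches 1110xxxx → 3-byte sequence.
Byte 1: 0xE0 = 11100000, payload 0000 (4 bits).
Byte 2: 0xA6 = 10100110 (10xxxxxx ✓), payload 100110.
Byte 3: 0x8E = 10001110 (10xxxxxx ✓), payload 001110.
Concatenate: 0000100110001110 = 0x98E (16 bits → U+098E).

U+098E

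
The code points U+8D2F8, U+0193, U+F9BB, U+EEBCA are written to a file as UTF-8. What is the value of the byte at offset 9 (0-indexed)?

U+8D2F8 → 4-byte form F2 8D 8B B8 at offsets 0–3.
U+0193 → 2-byte form C6 93 at offsets 4–5.
U+F9BB → 3-byte form EF A6 BB at offsets 6–8.
U+EEBCA → 4-byte form F3 AE AF 8A at offsets 9–12.
Offset 9 falls in char 4's range; it's byte 1 of F3 AE AF 8A = 0xF3.

0xF3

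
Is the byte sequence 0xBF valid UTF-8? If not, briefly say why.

invalid (continuation byte with no leading byte)

Byte 0xBF = 10111111 has the form 10xxxxxx — a continuation byte — but there is no preceding leading byte.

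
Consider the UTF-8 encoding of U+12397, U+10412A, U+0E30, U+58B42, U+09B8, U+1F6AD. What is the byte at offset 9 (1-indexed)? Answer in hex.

1-indexed offset 9 is 0-indexed offset 8.
U+12397 → 4-byte form F0 92 8E 97 at offsets 0–3.
U+10412A → 4-byte form F4 84 84 AA at offsets 4–7.
U+0E30 → 3-byte form E0 B8 B0 at offsets 8–10.
Offset 8 falls in char 3's range; it's byte 1 of E0 B8 B0 = 0xE0.

0xE0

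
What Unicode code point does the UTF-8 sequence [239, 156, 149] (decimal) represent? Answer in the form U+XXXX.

U+F715

Leading byte 0xEF = 11101111 matches 1110xxxx → 3-byte sequence.
Byte 1: 0xEF = 11101111, payload 1111 (4 bits).
Byte 2: 0x9C = 10011100 (10xxxxxx ✓), payload 011100.
Byte 3: 0x95 = 10010101 (10xxxxxx ✓), payload 010101.
Concatenate: 1111011100010101 = 0xF715 (16 bits → U+F715).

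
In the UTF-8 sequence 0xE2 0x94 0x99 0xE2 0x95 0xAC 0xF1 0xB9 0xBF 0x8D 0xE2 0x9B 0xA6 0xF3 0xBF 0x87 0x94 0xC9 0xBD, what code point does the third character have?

Offset 0: leading byte 0xE2 = 11100010 → 3-byte char #1 = E2 94 99.
Offset 3: leading byte 0xE2 = 11100010 → 3-byte char #2 = E2 95 AC.
Offset 6: leading byte 0xF1 = 11110001 → 4-byte char #3 = F1 B9 BF 8D.
Leading byte 0xF1 = 11110001 matches 11110xxx → 4-byte sequence.
Byte 1: 0xF1 = 11110001, payload 001 (3 bits).
Byte 2: 0xB9 = 10111001 (10xxxxxx ✓), payload 111001.
Byte 3: 0xBF = 10111111 (10xxxxxx ✓), payload 111111.
Byte 4: 0x8D = 10001101 (10xxxxxx ✓), payload 001101.
Concatenate: 001111001111111001101 = 0x79FCD (21 bits → U+79FCD).

U+79FCD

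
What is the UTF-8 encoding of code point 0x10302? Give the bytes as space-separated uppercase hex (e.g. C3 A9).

F0 90 8C 82

U+10302 = 0x10302 = 66306 decimal. In range U+10000–U+10FFFF → 4-byte form: 11110xxx 10xxxxxx 10xxxxxx 10xxxxxx.
Binary (21 bits): 000010000001100000010.
Split 3+6+6+6: 000 | 010000 | 001100 | 000010.
Byte 1: 11110000 = 0xF0.
Byte 2: 10010000 = 0x90.
Byte 3: 10001100 = 0x8C.
Byte 4: 10000010 = 0x82.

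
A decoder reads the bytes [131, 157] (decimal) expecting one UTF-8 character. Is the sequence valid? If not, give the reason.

Byte 0x83 = 10000011 has the form 10xxxxxx — a continuation byte — but there is no preceding leading byte.

invalid (continuation byte with no leading byte)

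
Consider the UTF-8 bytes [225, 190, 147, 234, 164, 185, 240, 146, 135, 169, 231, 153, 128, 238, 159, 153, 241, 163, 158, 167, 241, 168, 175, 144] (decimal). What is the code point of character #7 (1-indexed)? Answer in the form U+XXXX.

U+68BD0

Offset 0: leading byte 0xE1 = 11100001 → 3-byte char #1 = E1 BE 93.
Offset 3: leading byte 0xEA = 11101010 → 3-byte char #2 = EA A4 B9.
Offset 6: leading byte 0xF0 = 11110000 → 4-byte char #3 = F0 92 87 A9.
Offset 10: leading byte 0xE7 = 11100111 → 3-byte char #4 = E7 99 80.
Offset 13: leading byte 0xEE = 11101110 → 3-byte char #5 = EE 9F 99.
Offset 16: leading byte 0xF1 = 11110001 → 4-byte char #6 = F1 A3 9E A7.
Offset 20: leading byte 0xF1 = 11110001 → 4-byte char #7 = F1 A8 AF 90.
Leading byte 0xF1 = 11110001 matches 11110xxx → 4-byte sequence.
Byte 1: 0xF1 = 11110001, payload 001 (3 bits).
Byte 2: 0xA8 = 10101000 (10xxxxxx ✓), payload 101000.
Byte 3: 0xAF = 10101111 (10xxxxxx ✓), payload 101111.
Byte 4: 0x90 = 10010000 (10xxxxxx ✓), payload 010000.
Concatenate: 001101000101111010000 = 0x68BD0 (21 bits → U+68BD0).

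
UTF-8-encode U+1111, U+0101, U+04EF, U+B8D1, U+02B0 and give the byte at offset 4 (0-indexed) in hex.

0x81

U+1111 → 3-byte form E1 84 91 at offsets 0–2.
U+0101 → 2-byte form C4 81 at offsets 3–4.
Offset 4 falls in char 2's range; it's byte 2 of C4 81 = 0x81.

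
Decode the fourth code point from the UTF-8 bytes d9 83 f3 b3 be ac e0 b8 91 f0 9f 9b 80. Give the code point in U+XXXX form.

Offset 0: leading byte 0xD9 = 11011001 → 2-byte char #1 = D9 83.
Offset 2: leading byte 0xF3 = 11110011 → 4-byte char #2 = F3 B3 BE AC.
Offset 6: leading byte 0xE0 = 11100000 → 3-byte char #3 = E0 B8 91.
Offset 9: leading byte 0xF0 = 11110000 → 4-byte char #4 = F0 9F 9B 80.
Leading byte 0xF0 = 11110000 matches 11110xxx → 4-byte sequence.
Byte 1: 0xF0 = 11110000, payload 000 (3 bits).
Byte 2: 0x9F = 10011111 (10xxxxxx ✓), payload 011111.
Byte 3: 0x9B = 10011011 (10xxxxxx ✓), payload 011011.
Byte 4: 0x80 = 10000000 (10xxxxxx ✓), payload 000000.
Concatenate: 000011111011011000000 = 0x1F6C0 (21 bits → U+1F6C0).

U+1F6C0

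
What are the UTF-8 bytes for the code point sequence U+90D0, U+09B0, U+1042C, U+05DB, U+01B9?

E9 83 90 E0 A6 B0 F0 90 90 AC D7 9B C6 B9

U+90D0: 3-byte form → E9 83 90.
U+09B0: 3-byte form → E0 A6 B0.
U+1042C: 4-byte form → F0 90 90 AC.
U+05DB: 2-byte form → D7 9B.
U+01B9: 2-byte form → C6 B9.
Concatenated (14 bytes): E9 83 90 E0 A6 B0 F0 90 90 AC D7 9B C6 B9.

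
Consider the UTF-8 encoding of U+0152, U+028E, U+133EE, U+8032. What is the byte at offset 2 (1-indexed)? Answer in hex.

1-indexed offset 2 is 0-indexed offset 1.
U+0152 → 2-byte form C5 92 at offsets 0–1.
Offset 1 falls in char 1's range; it's byte 2 of C5 92 = 0x92.

0x92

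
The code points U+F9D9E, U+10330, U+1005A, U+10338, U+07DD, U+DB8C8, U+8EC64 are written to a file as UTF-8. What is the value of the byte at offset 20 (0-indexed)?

0xA3

U+F9D9E → 4-byte form F3 B9 B6 9E at offsets 0–3.
U+10330 → 4-byte form F0 90 8C B0 at offsets 4–7.
U+1005A → 4-byte form F0 90 81 9A at offsets 8–11.
U+10338 → 4-byte form F0 90 8C B8 at offsets 12–15.
U+07DD → 2-byte form DF 9D at offsets 16–17.
U+DB8C8 → 4-byte form F3 9B A3 88 at offsets 18–21.
Offset 20 falls in char 6's range; it's byte 3 of F3 9B A3 88 = 0xA3.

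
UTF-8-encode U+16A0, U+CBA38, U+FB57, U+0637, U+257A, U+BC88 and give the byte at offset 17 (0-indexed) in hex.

U+16A0 → 3-byte form E1 9A A0 at offsets 0–2.
U+CBA38 → 4-byte form F3 8B A8 B8 at offsets 3–6.
U+FB57 → 3-byte form EF AD 97 at offsets 7–9.
U+0637 → 2-byte form D8 B7 at offsets 10–11.
U+257A → 3-byte form E2 95 BA at offsets 12–14.
U+BC88 → 3-byte form EB B2 88 at offsets 15–17.
Offset 17 falls in char 6's range; it's byte 3 of EB B2 88 = 0x88.

0x88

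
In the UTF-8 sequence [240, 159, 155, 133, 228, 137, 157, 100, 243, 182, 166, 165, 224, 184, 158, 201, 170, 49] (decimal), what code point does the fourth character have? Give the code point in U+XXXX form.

U+F69A5

Offset 0: leading byte 0xF0 = 11110000 → 4-byte char #1 = F0 9F 9B 85.
Offset 4: leading byte 0xE4 = 11100100 → 3-byte char #2 = E4 89 9D.
Offset 7: leading byte 0x64 = 01100100 → 1-byte char #3 = 64.
Offset 8: leading byte 0xF3 = 11110011 → 4-byte char #4 = F3 B6 A6 A5.
Leading byte 0xF3 = 11110011 matches 11110xxx → 4-byte sequence.
Byte 1: 0xF3 = 11110011, payload 011 (3 bits).
Byte 2: 0xB6 = 10110110 (10xxxxxx ✓), payload 110110.
Byte 3: 0xA6 = 10100110 (10xxxxxx ✓), payload 100110.
Byte 4: 0xA5 = 10100101 (10xxxxxx ✓), payload 100101.
Concatenate: 011110110100110100101 = 0xF69A5 (21 bits → U+F69A5).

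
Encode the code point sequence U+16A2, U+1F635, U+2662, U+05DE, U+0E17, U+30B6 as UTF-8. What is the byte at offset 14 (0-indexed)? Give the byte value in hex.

0x97

U+16A2 → 3-byte form E1 9A A2 at offsets 0–2.
U+1F635 → 4-byte form F0 9F 98 B5 at offsets 3–6.
U+2662 → 3-byte form E2 99 A2 at offsets 7–9.
U+05DE → 2-byte form D7 9E at offsets 10–11.
U+0E17 → 3-byte form E0 B8 97 at offsets 12–14.
Offset 14 falls in char 5's range; it's byte 3 of E0 B8 97 = 0x97.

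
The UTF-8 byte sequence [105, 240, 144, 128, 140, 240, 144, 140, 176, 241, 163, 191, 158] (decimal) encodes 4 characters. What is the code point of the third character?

U+10330

Offset 0: leading byte 0x69 = 01101001 → 1-byte char #1 = 69.
Offset 1: leading byte 0xF0 = 11110000 → 4-byte char #2 = F0 90 80 8C.
Offset 5: leading byte 0xF0 = 11110000 → 4-byte char #3 = F0 90 8C B0.
Leading byte 0xF0 = 11110000 matches 11110xxx → 4-byte sequence.
Byte 1: 0xF0 = 11110000, payload 000 (3 bits).
Byte 2: 0x90 = 10010000 (10xxxxxx ✓), payload 010000.
Byte 3: 0x8C = 10001100 (10xxxxxx ✓), payload 001100.
Byte 4: 0xB0 = 10110000 (10xxxxxx ✓), payload 110000.
Concatenate: 000010000001100110000 = 0x10330 (21 bits → U+10330).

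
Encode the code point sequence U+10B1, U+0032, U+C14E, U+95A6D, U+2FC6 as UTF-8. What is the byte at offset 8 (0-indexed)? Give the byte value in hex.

0x95

U+10B1 → 3-byte form E1 82 B1 at offsets 0–2.
U+0032 → 1-byte form 32 at offsets 3–3.
U+C14E → 3-byte form EC 85 8E at offsets 4–6.
U+95A6D → 4-byte form F2 95 A9 AD at offsets 7–10.
Offset 8 falls in char 4's range; it's byte 2 of F2 95 A9 AD = 0x95.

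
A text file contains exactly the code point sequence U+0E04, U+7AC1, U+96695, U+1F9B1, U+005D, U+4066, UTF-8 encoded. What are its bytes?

U+0E04: 3-byte form → E0 B8 84.
U+7AC1: 3-byte form → E7 AB 81.
U+96695: 4-byte form → F2 96 9A 95.
U+1F9B1: 4-byte form → F0 9F A6 B1.
U+005D: 1-byte form → 5D.
U+4066: 3-byte form → E4 81 A6.
Concatenated (18 bytes): E0 B8 84 E7 AB 81 F2 96 9A 95 F0 9F A6 B1 5D E4 81 A6.

E0 B8 84 E7 AB 81 F2 96 9A 95 F0 9F A6 B1 5D E4 81 A6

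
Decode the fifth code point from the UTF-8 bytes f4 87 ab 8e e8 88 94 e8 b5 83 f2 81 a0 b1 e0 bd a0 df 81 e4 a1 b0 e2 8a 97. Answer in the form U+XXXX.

Offset 0: leading byte 0xF4 = 11110100 → 4-byte char #1 = F4 87 AB 8E.
Offset 4: leading byte 0xE8 = 11101000 → 3-byte char #2 = E8 88 94.
Offset 7: leading byte 0xE8 = 11101000 → 3-byte char #3 = E8 B5 83.
Offset 10: leading byte 0xF2 = 11110010 → 4-byte char #4 = F2 81 A0 B1.
Offset 14: leading byte 0xE0 = 11100000 → 3-byte char #5 = E0 BD A0.
Leading byte 0xE0 = 11100000 matches 1110xxxx → 3-byte sequence.
Byte 1: 0xE0 = 11100000, payload 0000 (4 bits).
Byte 2: 0xBD = 10111101 (10xxxxxx ✓), payload 111101.
Byte 3: 0xA0 = 10100000 (10xxxxxx ✓), payload 100000.
Concatenate: 0000111101100000 = 0xF60 (16 bits → U+0F60).

U+0F60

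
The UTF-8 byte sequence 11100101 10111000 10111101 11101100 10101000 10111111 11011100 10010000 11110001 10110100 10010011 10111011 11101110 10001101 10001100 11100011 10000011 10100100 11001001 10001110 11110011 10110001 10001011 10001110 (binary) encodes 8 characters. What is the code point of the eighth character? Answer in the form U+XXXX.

Offset 0: leading byte 0xE5 = 11100101 → 3-byte char #1 = E5 B8 BD.
Offset 3: leading byte 0xEC = 11101100 → 3-byte char #2 = EC A8 BF.
Offset 6: leading byte 0xDC = 11011100 → 2-byte char #3 = DC 90.
Offset 8: leading byte 0xF1 = 11110001 → 4-byte char #4 = F1 B4 93 BB.
Offset 12: leading byte 0xEE = 11101110 → 3-byte char #5 = EE 8D 8C.
Offset 15: leading byte 0xE3 = 11100011 → 3-byte char #6 = E3 83 A4.
Offset 18: leading byte 0xC9 = 11001001 → 2-byte char #7 = C9 8E.
Offset 20: leading byte 0xF3 = 11110011 → 4-byte char #8 = F3 B1 8B 8E.
Leading byte 0xF3 = 11110011 matches 11110xxx → 4-byte sequence.
Byte 1: 0xF3 = 11110011, payload 011 (3 bits).
Byte 2: 0xB1 = 10110001 (10xxxxxx ✓), payload 110001.
Byte 3: 0x8B = 10001011 (10xxxxxx ✓), payload 001011.
Byte 4: 0x8E = 10001110 (10xxxxxx ✓), payload 001110.
Concatenate: 011110001001011001110 = 0xF12CE (21 bits → U+F12CE).

U+F12CE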